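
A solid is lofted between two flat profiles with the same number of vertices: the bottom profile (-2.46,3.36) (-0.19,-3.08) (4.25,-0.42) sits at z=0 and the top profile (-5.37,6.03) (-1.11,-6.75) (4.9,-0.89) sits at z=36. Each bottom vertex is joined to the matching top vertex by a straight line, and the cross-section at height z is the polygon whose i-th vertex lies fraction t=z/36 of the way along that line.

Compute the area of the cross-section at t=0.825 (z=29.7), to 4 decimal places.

Area at t=0.825: 43.8328

Cross-section at t=0.825: each vertex is (1-t)·p0[i] + t·p1[i].
  v1: (1-0.825)·(-2.46,3.36) + 0.825·(-5.37,6.03) = (-4.8608,5.5628)
  v2: (1-0.825)·(-0.19,-3.08) + 0.825·(-1.11,-6.75) = (-0.9490,-6.1077)
  v3: (1-0.825)·(4.25,-0.42) + 0.825·(4.9,-0.89) = (4.7863,-0.8077)
Shoelace sum Σ(x_i·y_{i+1} − x_{i+1}·y_i):
  i=1: -4.8608·-6.1077 − -0.9490·5.5628 = +34.9673 (running +34.9673)
  i=2: -0.9490·-0.8077 − 4.7863·-6.1077 = +29.9998 (running +64.9671)
  i=3: 4.7863·5.5628 − -4.8608·-0.8077 = +22.6984 (running +87.6655)
Area = |Σ|/2 = |87.6655|/2 = 43.8328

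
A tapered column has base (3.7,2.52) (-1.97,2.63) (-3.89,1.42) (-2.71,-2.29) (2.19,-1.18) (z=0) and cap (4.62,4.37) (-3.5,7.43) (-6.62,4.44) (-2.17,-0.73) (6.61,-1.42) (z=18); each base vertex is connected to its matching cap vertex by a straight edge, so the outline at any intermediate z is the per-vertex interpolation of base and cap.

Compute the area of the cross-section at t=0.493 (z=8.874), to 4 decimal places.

Area at t=0.493: 46.8080

Cross-section at t=0.493: each vertex is (1-t)·p0[i] + t·p1[i].
  v1: (1-0.493)·(3.7,2.52) + 0.493·(4.62,4.37) = (4.1536,3.4321)
  v2: (1-0.493)·(-1.97,2.63) + 0.493·(-3.5,7.43) = (-2.7243,4.9964)
  v3: (1-0.493)·(-3.89,1.42) + 0.493·(-6.62,4.44) = (-5.2359,2.9089)
  v4: (1-0.493)·(-2.71,-2.29) + 0.493·(-2.17,-0.73) = (-2.4438,-1.5209)
  v5: (1-0.493)·(2.19,-1.18) + 0.493·(6.61,-1.42) = (4.3691,-1.2983)
Shoelace sum Σ(x_i·y_{i+1} − x_{i+1}·y_i):
  i=1: 4.1536·4.9964 − -2.7243·3.4321 = +30.1027 (running +30.1027)
  i=2: -2.7243·2.9089 − -5.2359·4.9964 = +18.2360 (running +48.3388)
  i=3: -5.2359·-1.5209 − -2.4438·2.9089 = +15.0720 (running +63.4108)
  i=4: -2.4438·-1.2983 − 4.3691·-1.5209 = +9.8178 (running +73.2286)
  i=5: 4.3691·3.4321 − 4.1536·-1.2983 = +20.3875 (running +93.6160)
Area = |Σ|/2 = |93.6160|/2 = 46.8080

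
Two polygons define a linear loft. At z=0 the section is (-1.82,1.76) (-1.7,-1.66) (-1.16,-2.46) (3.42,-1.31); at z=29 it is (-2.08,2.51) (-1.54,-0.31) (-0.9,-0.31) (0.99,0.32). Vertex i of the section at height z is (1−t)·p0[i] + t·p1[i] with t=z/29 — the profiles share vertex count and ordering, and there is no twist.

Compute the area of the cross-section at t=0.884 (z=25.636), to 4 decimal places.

Area at t=0.884: 4.5553

Cross-section at t=0.884: each vertex is (1-t)·p0[i] + t·p1[i].
  v1: (1-0.884)·(-1.82,1.76) + 0.884·(-2.08,2.51) = (-2.0498,2.4230)
  v2: (1-0.884)·(-1.7,-1.66) + 0.884·(-1.54,-0.31) = (-1.5586,-0.4666)
  v3: (1-0.884)·(-1.16,-2.46) + 0.884·(-0.9,-0.31) = (-0.9302,-0.5594)
  v4: (1-0.884)·(3.42,-1.31) + 0.884·(0.99,0.32) = (1.2719,0.1309)
Shoelace sum Σ(x_i·y_{i+1} − x_{i+1}·y_i):
  i=1: -2.0498·-0.4666 − -1.5586·2.4230 = +4.7328 (running +4.7328)
  i=2: -1.5586·-0.5594 − -0.9302·-0.4666 = +0.4378 (running +5.1707)
  i=3: -0.9302·0.1309 − 1.2719·-0.5594 = +0.5897 (running +5.7604)
  i=4: 1.2719·2.4230 − -2.0498·0.1309 = +3.3501 (running +9.1105)
Area = |Σ|/2 = |9.1105|/2 = 4.5553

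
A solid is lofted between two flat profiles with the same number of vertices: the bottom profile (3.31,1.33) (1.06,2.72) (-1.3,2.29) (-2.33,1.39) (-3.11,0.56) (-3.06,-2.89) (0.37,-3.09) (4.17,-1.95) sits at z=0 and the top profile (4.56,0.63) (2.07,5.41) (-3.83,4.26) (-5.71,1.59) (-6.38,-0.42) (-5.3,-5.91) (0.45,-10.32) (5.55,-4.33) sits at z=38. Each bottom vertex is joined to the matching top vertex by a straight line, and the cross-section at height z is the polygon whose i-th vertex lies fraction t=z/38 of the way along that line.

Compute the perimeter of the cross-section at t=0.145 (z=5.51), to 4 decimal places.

Cross-section at t=0.145: each vertex is (1-t)·p0[i] + t·p1[i].
  v1: (1-0.145)·(3.31,1.33) + 0.145·(4.56,0.63) = (3.4912,1.2285)
  v2: (1-0.145)·(1.06,2.72) + 0.145·(2.07,5.41) = (1.2065,3.1101)
  v3: (1-0.145)·(-1.3,2.29) + 0.145·(-3.83,4.26) = (-1.6668,2.5756)
  v4: (1-0.145)·(-2.33,1.39) + 0.145·(-5.71,1.59) = (-2.8201,1.4190)
  v5: (1-0.145)·(-3.11,0.56) + 0.145·(-6.38,-0.42) = (-3.5841,0.4179)
  v6: (1-0.145)·(-3.06,-2.89) + 0.145·(-5.3,-5.91) = (-3.3848,-3.3279)
  v7: (1-0.145)·(0.37,-3.09) + 0.145·(0.45,-10.32) = (0.3816,-4.1383)
  v8: (1-0.145)·(4.17,-1.95) + 0.145·(5.55,-4.33) = (4.3701,-2.2951)
Perimeter = Σ |v_{i+1} − v_i|:
  edge 1→2: √(-2.2848² + 1.8816²) = 2.9598 (running 2.9598)
  edge 2→3: √(-2.8733² + -0.5344²) = 2.9226 (running 5.8824)
  edge 3→4: √(-1.1533² + -1.1567²) = 1.6333 (running 7.5157)
  edge 4→5: √(-0.7640² + -1.0011²) = 1.2594 (running 8.7751)
  edge 5→6: √(0.1993² + -3.7458²) = 3.7511 (running 12.5262)
  edge 6→7: √(3.7664² + -0.8104²) = 3.8526 (running 16.3788)
  edge 7→8: √(3.9885² + 1.8433²) = 4.3938 (running 20.7726)
  edge 8→1: √(-0.8788² + 3.5236²) = 3.6315 (running 24.4042)
Perimeter = 24.4042

Perimeter at t=0.145: 24.4042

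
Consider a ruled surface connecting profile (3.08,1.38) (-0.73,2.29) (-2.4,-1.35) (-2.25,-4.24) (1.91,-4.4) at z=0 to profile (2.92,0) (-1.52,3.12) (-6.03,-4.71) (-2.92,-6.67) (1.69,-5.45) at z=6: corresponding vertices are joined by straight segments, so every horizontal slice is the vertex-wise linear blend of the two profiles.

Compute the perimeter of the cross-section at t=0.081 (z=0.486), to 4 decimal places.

Cross-section at t=0.081: each vertex is (1-t)·p0[i] + t·p1[i].
  v1: (1-0.081)·(3.08,1.38) + 0.081·(2.92,0) = (3.0670,1.2682)
  v2: (1-0.081)·(-0.73,2.29) + 0.081·(-1.52,3.12) = (-0.7940,2.3572)
  v3: (1-0.081)·(-2.4,-1.35) + 0.081·(-6.03,-4.71) = (-2.6940,-1.6222)
  v4: (1-0.081)·(-2.25,-4.24) + 0.081·(-2.92,-6.67) = (-2.3043,-4.4368)
  v5: (1-0.081)·(1.91,-4.4) + 0.081·(1.69,-5.45) = (1.8922,-4.4851)
Perimeter = Σ |v_{i+1} − v_i|:
  edge 1→2: √(-3.8610² + 1.0890²) = 4.0117 (running 4.0117)
  edge 2→3: √(-1.9000² + -3.9794²) = 4.4097 (running 8.4214)
  edge 3→4: √(0.3898² + -2.8147²) = 2.8415 (running 11.2629)
  edge 4→5: √(4.1965² + -0.0482²) = 4.1967 (running 15.4597)
  edge 5→1: √(1.1749² + 5.7533²) = 5.8720 (running 21.3317)
Perimeter = 21.3317

Perimeter at t=0.081: 21.3317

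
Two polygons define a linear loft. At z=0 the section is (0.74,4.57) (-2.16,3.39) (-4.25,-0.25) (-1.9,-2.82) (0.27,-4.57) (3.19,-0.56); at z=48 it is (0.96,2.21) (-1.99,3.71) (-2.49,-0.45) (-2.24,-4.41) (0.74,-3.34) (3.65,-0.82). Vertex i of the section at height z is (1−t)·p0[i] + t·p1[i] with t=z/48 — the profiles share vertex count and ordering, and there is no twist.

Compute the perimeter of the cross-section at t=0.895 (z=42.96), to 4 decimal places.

Perimeter at t=0.895: 22.3434

Cross-section at t=0.895: each vertex is (1-t)·p0[i] + t·p1[i].
  v1: (1-0.895)·(0.74,4.57) + 0.895·(0.96,2.21) = (0.9369,2.4578)
  v2: (1-0.895)·(-2.16,3.39) + 0.895·(-1.99,3.71) = (-2.0078,3.6764)
  v3: (1-0.895)·(-4.25,-0.25) + 0.895·(-2.49,-0.45) = (-2.6748,-0.4290)
  v4: (1-0.895)·(-1.9,-2.82) + 0.895·(-2.24,-4.41) = (-2.2043,-4.2431)
  v5: (1-0.895)·(0.27,-4.57) + 0.895·(0.74,-3.34) = (0.6906,-3.4691)
  v6: (1-0.895)·(3.19,-0.56) + 0.895·(3.65,-0.82) = (3.6017,-0.7927)
Perimeter = Σ |v_{i+1} − v_i|:
  edge 1→2: √(-2.9447² + 1.2186²) = 3.1869 (running 3.1869)
  edge 2→3: √(-0.6670² + -4.1054²) = 4.1592 (running 7.3462)
  edge 3→4: √(0.4705² + -3.8141²) = 3.8430 (running 11.1891)
  edge 4→5: √(2.8950² + 0.7739²) = 2.9966 (running 14.1857)
  edge 5→6: √(2.9111² + 2.6764²) = 3.9544 (running 18.1402)
  edge 6→1: √(-2.6648² + 3.2505²) = 4.2032 (running 22.3434)
Perimeter = 22.3434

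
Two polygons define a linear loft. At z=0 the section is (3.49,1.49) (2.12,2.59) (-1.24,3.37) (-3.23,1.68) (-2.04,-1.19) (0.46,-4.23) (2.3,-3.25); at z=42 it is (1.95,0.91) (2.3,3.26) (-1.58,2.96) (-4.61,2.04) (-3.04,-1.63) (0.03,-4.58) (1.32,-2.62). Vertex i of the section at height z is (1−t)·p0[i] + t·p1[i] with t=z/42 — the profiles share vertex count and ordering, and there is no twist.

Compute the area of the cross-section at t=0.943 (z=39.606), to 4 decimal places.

Area at t=0.943: 33.2289

Cross-section at t=0.943: each vertex is (1-t)·p0[i] + t·p1[i].
  v1: (1-0.943)·(3.49,1.49) + 0.943·(1.95,0.91) = (2.0378,0.9431)
  v2: (1-0.943)·(2.12,2.59) + 0.943·(2.3,3.26) = (2.2897,3.2218)
  v3: (1-0.943)·(-1.24,3.37) + 0.943·(-1.58,2.96) = (-1.5606,2.9834)
  v4: (1-0.943)·(-3.23,1.68) + 0.943·(-4.61,2.04) = (-4.5313,2.0195)
  v5: (1-0.943)·(-2.04,-1.19) + 0.943·(-3.04,-1.63) = (-2.9830,-1.6049)
  v6: (1-0.943)·(0.46,-4.23) + 0.943·(0.03,-4.58) = (0.0545,-4.5600)
  v7: (1-0.943)·(2.3,-3.25) + 0.943·(1.32,-2.62) = (1.3759,-2.6559)
Shoelace sum Σ(x_i·y_{i+1} − x_{i+1}·y_i):
  i=1: 2.0378·3.2218 − 2.2897·0.9431 = +4.4060 (running +4.4060)
  i=2: 2.2897·2.9834 − -1.5606·3.2218 = +11.8592 (running +16.2651)
  i=3: -1.5606·2.0195 − -4.5313·2.9834 = +10.3670 (running +26.6322)
  i=4: -4.5313·-1.6049 − -2.9830·2.0195 = +13.2965 (running +39.9287)
  i=5: -2.9830·-4.5600 − 0.0545·-1.6049 = +13.6901 (running +53.6188)
  i=6: 0.0545·-2.6559 − 1.3759·-4.5600 = +6.1292 (running +59.7480)
  i=7: 1.3759·0.9431 − 2.0378·-2.6559 = +6.7097 (running +66.4577)
Area = |Σ|/2 = |66.4577|/2 = 33.2289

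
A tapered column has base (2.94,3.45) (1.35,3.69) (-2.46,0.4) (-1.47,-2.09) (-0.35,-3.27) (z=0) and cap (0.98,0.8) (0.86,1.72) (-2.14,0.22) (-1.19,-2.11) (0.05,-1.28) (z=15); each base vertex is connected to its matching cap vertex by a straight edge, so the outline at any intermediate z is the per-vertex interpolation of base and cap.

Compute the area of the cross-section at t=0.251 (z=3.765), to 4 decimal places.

Area at t=0.251: 13.6849

Cross-section at t=0.251: each vertex is (1-t)·p0[i] + t·p1[i].
  v1: (1-0.251)·(2.94,3.45) + 0.251·(0.98,0.8) = (2.4480,2.7849)
  v2: (1-0.251)·(1.35,3.69) + 0.251·(0.86,1.72) = (1.2270,3.1955)
  v3: (1-0.251)·(-2.46,0.4) + 0.251·(-2.14,0.22) = (-2.3797,0.3548)
  v4: (1-0.251)·(-1.47,-2.09) + 0.251·(-1.19,-2.11) = (-1.3997,-2.0950)
  v5: (1-0.251)·(-0.35,-3.27) + 0.251·(0.05,-1.28) = (-0.2496,-2.7705)
Shoelace sum Σ(x_i·y_{i+1} − x_{i+1}·y_i):
  i=1: 2.4480·3.1955 − 1.2270·2.7849 = +4.4057 (running +4.4057)
  i=2: 1.2270·0.3548 − -2.3797·3.1955 = +8.0397 (running +12.4455)
  i=3: -2.3797·-2.0950 − -1.3997·0.3548 = +5.4821 (running +17.9276)
  i=4: -1.3997·-2.7705 − -0.2496·-2.0950 = +3.3550 (running +21.2826)
  i=5: -0.2496·2.7849 − 2.4480·-2.7705 = +6.0872 (running +27.3698)
Area = |Σ|/2 = |27.3698|/2 = 13.6849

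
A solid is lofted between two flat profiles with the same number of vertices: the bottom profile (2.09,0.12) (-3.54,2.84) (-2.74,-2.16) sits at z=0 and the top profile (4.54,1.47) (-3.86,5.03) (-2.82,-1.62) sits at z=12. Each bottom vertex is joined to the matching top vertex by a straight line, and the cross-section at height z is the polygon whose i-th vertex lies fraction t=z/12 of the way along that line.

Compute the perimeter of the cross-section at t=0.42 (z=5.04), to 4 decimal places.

Perimeter at t=0.42: 19.6687

Cross-section at t=0.42: each vertex is (1-t)·p0[i] + t·p1[i].
  v1: (1-0.42)·(2.09,0.12) + 0.42·(4.54,1.47) = (3.1190,0.6870)
  v2: (1-0.42)·(-3.54,2.84) + 0.42·(-3.86,5.03) = (-3.6744,3.7598)
  v3: (1-0.42)·(-2.74,-2.16) + 0.42·(-2.82,-1.62) = (-2.7736,-1.9332)
Perimeter = Σ |v_{i+1} − v_i|:
  edge 1→2: √(-6.7934² + 3.0728²) = 7.4560 (running 7.4560)
  edge 2→3: √(0.9008² + -5.6930²) = 5.7638 (running 13.2199)
  edge 3→1: √(5.8926² + 2.6202²) = 6.4489 (running 19.6687)
Perimeter = 19.6687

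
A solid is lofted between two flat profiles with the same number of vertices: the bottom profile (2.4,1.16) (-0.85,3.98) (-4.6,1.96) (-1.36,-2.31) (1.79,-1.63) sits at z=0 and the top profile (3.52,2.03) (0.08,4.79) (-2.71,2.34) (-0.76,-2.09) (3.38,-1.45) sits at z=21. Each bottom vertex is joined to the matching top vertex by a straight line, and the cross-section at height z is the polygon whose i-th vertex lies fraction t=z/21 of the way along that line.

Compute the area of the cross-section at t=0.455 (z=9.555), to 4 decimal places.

Area at t=0.455: 27.4529

Cross-section at t=0.455: each vertex is (1-t)·p0[i] + t·p1[i].
  v1: (1-0.455)·(2.4,1.16) + 0.455·(3.52,2.03) = (2.9096,1.5558)
  v2: (1-0.455)·(-0.85,3.98) + 0.455·(0.08,4.79) = (-0.4268,4.3485)
  v3: (1-0.455)·(-4.6,1.96) + 0.455·(-2.71,2.34) = (-3.7400,2.1329)
  v4: (1-0.455)·(-1.36,-2.31) + 0.455·(-0.76,-2.09) = (-1.0870,-2.2099)
  v5: (1-0.455)·(1.79,-1.63) + 0.455·(3.38,-1.45) = (2.5134,-1.5481)
Shoelace sum Σ(x_i·y_{i+1} − x_{i+1}·y_i):
  i=1: 2.9096·4.3485 − -0.4268·1.5558 = +13.3167 (running +13.3167)
  i=2: -0.4268·2.1329 − -3.7400·4.3485 = +15.3534 (running +28.6700)
  i=3: -3.7400·-2.2099 − -1.0870·2.1329 = +10.5836 (running +39.2536)
  i=4: -1.0870·-1.5481 − 2.5134·-2.2099 = +7.2373 (running +46.4909)
  i=5: 2.5134·1.5558 − 2.9096·-1.5481 = +8.4149 (running +54.9058)
Area = |Σ|/2 = |54.9058|/2 = 27.4529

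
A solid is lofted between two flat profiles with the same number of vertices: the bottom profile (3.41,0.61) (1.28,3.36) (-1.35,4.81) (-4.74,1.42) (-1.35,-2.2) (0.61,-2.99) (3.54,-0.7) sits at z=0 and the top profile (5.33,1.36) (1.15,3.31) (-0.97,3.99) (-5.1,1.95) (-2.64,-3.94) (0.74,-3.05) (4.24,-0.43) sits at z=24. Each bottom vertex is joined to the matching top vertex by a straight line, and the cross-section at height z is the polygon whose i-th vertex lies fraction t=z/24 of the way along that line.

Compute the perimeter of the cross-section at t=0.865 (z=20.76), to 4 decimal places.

Perimeter at t=0.865: 26.9908

Cross-section at t=0.865: each vertex is (1-t)·p0[i] + t·p1[i].
  v1: (1-0.865)·(3.41,0.61) + 0.865·(5.33,1.36) = (5.0708,1.2588)
  v2: (1-0.865)·(1.28,3.36) + 0.865·(1.15,3.31) = (1.1675,3.3167)
  v3: (1-0.865)·(-1.35,4.81) + 0.865·(-0.97,3.99) = (-1.0213,4.1007)
  v4: (1-0.865)·(-4.74,1.42) + 0.865·(-5.1,1.95) = (-5.0514,1.8784)
  v5: (1-0.865)·(-1.35,-2.2) + 0.865·(-2.64,-3.94) = (-2.4659,-3.7051)
  v6: (1-0.865)·(0.61,-2.99) + 0.865·(0.74,-3.05) = (0.7225,-3.0419)
  v7: (1-0.865)·(3.54,-0.7) + 0.865·(4.24,-0.43) = (4.1455,-0.4665)
Perimeter = Σ |v_{i+1} − v_i|:
  edge 1→2: √(-3.9033² + 2.0580²) = 4.4126 (running 4.4126)
  edge 2→3: √(-2.1888² + 0.7839²) = 2.3250 (running 6.7376)
  edge 3→4: √(-4.0301² + -2.2222²) = 4.6022 (running 11.3398)
  edge 4→5: √(2.5855² + -5.5836²) = 6.1531 (running 17.4929)
  edge 5→6: √(3.1883² + 0.6632²) = 3.2565 (running 20.7494)
  edge 6→7: √(3.4230² + 2.5755²) = 4.2837 (running 25.0332)
  edge 7→1: √(0.9253² + 1.7252²) = 1.9577 (running 26.9908)
Perimeter = 26.9908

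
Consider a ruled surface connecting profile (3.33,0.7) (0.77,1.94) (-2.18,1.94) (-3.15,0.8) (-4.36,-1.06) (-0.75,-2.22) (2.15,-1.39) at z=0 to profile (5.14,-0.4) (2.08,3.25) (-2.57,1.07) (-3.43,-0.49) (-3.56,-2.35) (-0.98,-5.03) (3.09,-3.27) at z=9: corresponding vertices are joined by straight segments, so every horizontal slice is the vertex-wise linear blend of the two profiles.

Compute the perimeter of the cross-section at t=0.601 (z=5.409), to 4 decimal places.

Perimeter at t=0.601: 22.2852

Cross-section at t=0.601: each vertex is (1-t)·p0[i] + t·p1[i].
  v1: (1-0.601)·(3.33,0.7) + 0.601·(5.14,-0.4) = (4.4178,0.0389)
  v2: (1-0.601)·(0.77,1.94) + 0.601·(2.08,3.25) = (1.5573,2.7273)
  v3: (1-0.601)·(-2.18,1.94) + 0.601·(-2.57,1.07) = (-2.4144,1.4171)
  v4: (1-0.601)·(-3.15,0.8) + 0.601·(-3.43,-0.49) = (-3.3183,0.0247)
  v5: (1-0.601)·(-4.36,-1.06) + 0.601·(-3.56,-2.35) = (-3.8792,-1.8353)
  v6: (1-0.601)·(-0.75,-2.22) + 0.601·(-0.98,-5.03) = (-0.8882,-3.9088)
  v7: (1-0.601)·(2.15,-1.39) + 0.601·(3.09,-3.27) = (2.7149,-2.5199)
Perimeter = Σ |v_{i+1} − v_i|:
  edge 1→2: √(-2.8605² + 2.6884²) = 3.9256 (running 3.9256)
  edge 2→3: √(-3.9717² + -1.3102²) = 4.1822 (running 8.1078)
  edge 3→4: √(-0.9039² + -1.3924²) = 1.6601 (running 9.7679)
  edge 4→5: √(-0.5609² + -1.8600²) = 1.9427 (running 11.7106)
  edge 5→6: √(2.9910² + -2.0735²) = 3.6394 (running 15.3500)
  edge 6→7: √(3.6032² + 1.3889²) = 3.8616 (running 19.2116)
  edge 7→1: √(1.7029² + 2.5588²) = 3.0736 (running 22.2852)
Perimeter = 22.2852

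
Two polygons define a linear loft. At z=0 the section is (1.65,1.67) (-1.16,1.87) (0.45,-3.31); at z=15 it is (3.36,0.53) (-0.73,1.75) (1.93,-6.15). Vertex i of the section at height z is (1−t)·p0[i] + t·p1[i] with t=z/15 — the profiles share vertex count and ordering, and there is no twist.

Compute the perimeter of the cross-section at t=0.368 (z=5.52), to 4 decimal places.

Perimeter at t=0.368: 15.5774

Cross-section at t=0.368: each vertex is (1-t)·p0[i] + t·p1[i].
  v1: (1-0.368)·(1.65,1.67) + 0.368·(3.36,0.53) = (2.2793,1.2505)
  v2: (1-0.368)·(-1.16,1.87) + 0.368·(-0.73,1.75) = (-1.0018,1.8258)
  v3: (1-0.368)·(0.45,-3.31) + 0.368·(1.93,-6.15) = (0.9946,-4.3551)
Perimeter = Σ |v_{i+1} − v_i|:
  edge 1→2: √(-3.2810² + 0.5754²) = 3.3311 (running 3.3311)
  edge 2→3: √(1.9964² + -6.1810²) = 6.4954 (running 9.8265)
  edge 3→1: √(1.2846² + 5.6056²) = 5.7509 (running 15.5774)
Perimeter = 15.5774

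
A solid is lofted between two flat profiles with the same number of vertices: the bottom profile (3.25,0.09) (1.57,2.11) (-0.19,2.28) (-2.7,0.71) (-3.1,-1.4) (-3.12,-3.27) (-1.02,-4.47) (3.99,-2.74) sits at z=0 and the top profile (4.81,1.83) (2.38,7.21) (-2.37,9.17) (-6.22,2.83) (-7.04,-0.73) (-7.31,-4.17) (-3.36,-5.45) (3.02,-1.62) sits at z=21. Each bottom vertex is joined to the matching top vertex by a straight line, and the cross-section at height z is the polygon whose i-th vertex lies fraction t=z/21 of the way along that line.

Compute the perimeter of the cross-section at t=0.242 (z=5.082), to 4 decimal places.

Perimeter at t=0.242: 26.2387

Cross-section at t=0.242: each vertex is (1-t)·p0[i] + t·p1[i].
  v1: (1-0.242)·(3.25,0.09) + 0.242·(4.81,1.83) = (3.6275,0.5111)
  v2: (1-0.242)·(1.57,2.11) + 0.242·(2.38,7.21) = (1.7660,3.3442)
  v3: (1-0.242)·(-0.19,2.28) + 0.242·(-2.37,9.17) = (-0.7176,3.9474)
  v4: (1-0.242)·(-2.7,0.71) + 0.242·(-6.22,2.83) = (-3.5518,1.2230)
  v5: (1-0.242)·(-3.1,-1.4) + 0.242·(-7.04,-0.73) = (-4.0535,-1.2379)
  v6: (1-0.242)·(-3.12,-3.27) + 0.242·(-7.31,-4.17) = (-4.1340,-3.4878)
  v7: (1-0.242)·(-1.02,-4.47) + 0.242·(-3.36,-5.45) = (-1.5863,-4.7072)
  v8: (1-0.242)·(3.99,-2.74) + 0.242·(3.02,-1.62) = (3.7553,-2.4690)
Perimeter = Σ |v_{i+1} − v_i|:
  edge 1→2: √(-1.8615² + 2.8331²) = 3.3899 (running 3.3899)
  edge 2→3: √(-2.4836² + 0.6032²) = 2.5558 (running 5.9457)
  edge 3→4: √(-2.8343² + -2.7243²) = 3.9313 (running 9.8770)
  edge 4→5: √(-0.5016² + -2.4609²) = 2.5115 (running 12.3885)
  edge 5→6: √(-0.0805² + -2.2499²) = 2.2514 (running 14.6399)
  edge 6→7: √(2.5477² + -1.2194²) = 2.8245 (running 17.4644)
  edge 7→8: √(5.3415² + 2.2382²) = 5.7915 (running 23.2559)
  edge 8→1: √(-0.1277² + 2.9800²) = 2.9828 (running 26.2387)
Perimeter = 26.2387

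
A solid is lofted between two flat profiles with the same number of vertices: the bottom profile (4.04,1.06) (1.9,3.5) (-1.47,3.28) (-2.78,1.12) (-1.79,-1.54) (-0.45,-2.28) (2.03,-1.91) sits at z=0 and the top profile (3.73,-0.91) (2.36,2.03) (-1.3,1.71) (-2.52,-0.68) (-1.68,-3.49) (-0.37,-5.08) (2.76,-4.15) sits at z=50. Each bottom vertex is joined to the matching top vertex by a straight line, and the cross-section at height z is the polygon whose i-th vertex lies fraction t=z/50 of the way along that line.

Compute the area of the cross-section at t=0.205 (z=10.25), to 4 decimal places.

Cross-section at t=0.205: each vertex is (1-t)·p0[i] + t·p1[i].
  v1: (1-0.205)·(4.04,1.06) + 0.205·(3.73,-0.91) = (3.9765,0.6562)
  v2: (1-0.205)·(1.9,3.5) + 0.205·(2.36,2.03) = (1.9943,3.1987)
  v3: (1-0.205)·(-1.47,3.28) + 0.205·(-1.3,1.71) = (-1.4351,2.9582)
  v4: (1-0.205)·(-2.78,1.12) + 0.205·(-2.52,-0.68) = (-2.7267,0.7510)
  v5: (1-0.205)·(-1.79,-1.54) + 0.205·(-1.68,-3.49) = (-1.7675,-1.9398)
  v6: (1-0.205)·(-0.45,-2.28) + 0.205·(-0.37,-5.08) = (-0.4336,-2.8540)
  v7: (1-0.205)·(2.03,-1.91) + 0.205·(2.76,-4.15) = (2.1797,-2.3692)
Shoelace sum Σ(x_i·y_{i+1} − x_{i+1}·y_i):
  i=1: 3.9765·3.1987 − 1.9943·0.6562 = +11.4107 (running +11.4107)
  i=2: 1.9943·2.9582 − -1.4351·3.1987 = +10.4900 (running +21.9007)
  i=3: -1.4351·0.7510 − -2.7267·2.9582 = +6.9882 (running +28.8889)
  i=4: -2.7267·-1.9398 − -1.7675·0.7510 = +6.6165 (running +35.5054)
  i=5: -1.7675·-2.8540 − -0.4336·-1.9398 = +4.2032 (running +39.7086)
  i=6: -0.4336·-2.3692 − 2.1797·-2.8540 = +7.2480 (running +46.9566)
  i=7: 2.1797·0.6562 − 3.9765·-2.3692 = +10.8512 (running +57.8078)
Area = |Σ|/2 = |57.8078|/2 = 28.9039

Area at t=0.205: 28.9039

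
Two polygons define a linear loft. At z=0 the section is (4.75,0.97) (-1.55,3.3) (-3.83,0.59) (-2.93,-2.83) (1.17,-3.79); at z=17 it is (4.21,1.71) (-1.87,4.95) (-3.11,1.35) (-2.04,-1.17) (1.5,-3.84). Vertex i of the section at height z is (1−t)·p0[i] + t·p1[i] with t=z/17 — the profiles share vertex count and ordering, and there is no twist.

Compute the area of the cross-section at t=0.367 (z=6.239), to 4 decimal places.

Area at t=0.367: 37.1128

Cross-section at t=0.367: each vertex is (1-t)·p0[i] + t·p1[i].
  v1: (1-0.367)·(4.75,0.97) + 0.367·(4.21,1.71) = (4.5518,1.2416)
  v2: (1-0.367)·(-1.55,3.3) + 0.367·(-1.87,4.95) = (-1.6674,3.9055)
  v3: (1-0.367)·(-3.83,0.59) + 0.367·(-3.11,1.35) = (-3.5658,0.8689)
  v4: (1-0.367)·(-2.93,-2.83) + 0.367·(-2.04,-1.17) = (-2.6034,-2.2208)
  v5: (1-0.367)·(1.17,-3.79) + 0.367·(1.5,-3.84) = (1.2911,-3.8083)
Shoelace sum Σ(x_i·y_{i+1} − x_{i+1}·y_i):
  i=1: 4.5518·3.9055 − -1.6674·1.2416 = +19.8476 (running +19.8476)
  i=2: -1.6674·0.8689 − -3.5658·3.9055 = +12.4774 (running +32.3250)
  i=3: -3.5658·-2.2208 − -2.6034·0.8689 = +10.1809 (running +42.5059)
  i=4: -2.6034·-3.8083 − 1.2911·-2.2208 = +12.7818 (running +55.2877)
  i=5: 1.2911·1.2416 − 4.5518·-3.8083 = +18.9379 (running +74.2256)
Area = |Σ|/2 = |74.2256|/2 = 37.1128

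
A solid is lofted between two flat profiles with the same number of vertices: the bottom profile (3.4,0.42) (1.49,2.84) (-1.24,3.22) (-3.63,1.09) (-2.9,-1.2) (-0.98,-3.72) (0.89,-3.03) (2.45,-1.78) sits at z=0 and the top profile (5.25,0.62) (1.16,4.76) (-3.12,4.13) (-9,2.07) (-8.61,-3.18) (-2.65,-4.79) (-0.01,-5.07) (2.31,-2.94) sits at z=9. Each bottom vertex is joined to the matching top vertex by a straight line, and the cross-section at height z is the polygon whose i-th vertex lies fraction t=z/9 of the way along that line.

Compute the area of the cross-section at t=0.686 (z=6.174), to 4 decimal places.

Area at t=0.686: 73.5400

Cross-section at t=0.686: each vertex is (1-t)·p0[i] + t·p1[i].
  v1: (1-0.686)·(3.4,0.42) + 0.686·(5.25,0.62) = (4.6691,0.5572)
  v2: (1-0.686)·(1.49,2.84) + 0.686·(1.16,4.76) = (1.2636,4.1571)
  v3: (1-0.686)·(-1.24,3.22) + 0.686·(-3.12,4.13) = (-2.5297,3.8443)
  v4: (1-0.686)·(-3.63,1.09) + 0.686·(-9,2.07) = (-7.3138,1.7623)
  v5: (1-0.686)·(-2.9,-1.2) + 0.686·(-8.61,-3.18) = (-6.8171,-2.5583)
  v6: (1-0.686)·(-0.98,-3.72) + 0.686·(-2.65,-4.79) = (-2.1256,-4.4540)
  v7: (1-0.686)·(0.89,-3.03) + 0.686·(-0.01,-5.07) = (0.2726,-4.4294)
  v8: (1-0.686)·(2.45,-1.78) + 0.686·(2.31,-2.94) = (2.3540,-2.5758)
Shoelace sum Σ(x_i·y_{i+1} − x_{i+1}·y_i):
  i=1: 4.6691·4.1571 − 1.2636·0.5572 = +18.7059 (running +18.7059)
  i=2: 1.2636·3.8443 − -2.5297·4.1571 = +15.3739 (running +34.0798)
  i=3: -2.5297·1.7623 − -7.3138·3.8443 = +23.6582 (running +57.7380)
  i=4: -7.3138·-2.5583 − -6.8171·1.7623 = +30.7244 (running +88.4624)
  i=5: -6.8171·-4.4540 − -2.1256·-2.5583 = +24.9254 (running +113.3878)
  i=6: -2.1256·-4.4294 − 0.2726·-4.4540 = +10.6295 (running +124.0172)
  i=7: 0.2726·-2.5758 − 2.3540·-4.4294 = +9.7246 (running +133.7418)
  i=8: 2.3540·0.5572 − 4.6691·-2.5758 = +13.3381 (running +147.0799)
Area = |Σ|/2 = |147.0799|/2 = 73.5400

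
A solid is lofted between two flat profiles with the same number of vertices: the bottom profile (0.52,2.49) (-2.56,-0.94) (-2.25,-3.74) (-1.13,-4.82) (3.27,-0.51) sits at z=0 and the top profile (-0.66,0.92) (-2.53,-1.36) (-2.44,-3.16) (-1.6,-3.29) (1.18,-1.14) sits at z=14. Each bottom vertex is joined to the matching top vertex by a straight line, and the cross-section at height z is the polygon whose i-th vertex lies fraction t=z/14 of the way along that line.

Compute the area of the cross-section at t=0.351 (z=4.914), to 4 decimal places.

Cross-section at t=0.351: each vertex is (1-t)·p0[i] + t·p1[i].
  v1: (1-0.351)·(0.52,2.49) + 0.351·(-0.66,0.92) = (0.1058,1.9389)
  v2: (1-0.351)·(-2.56,-0.94) + 0.351·(-2.53,-1.36) = (-2.5495,-1.0874)
  v3: (1-0.351)·(-2.25,-3.74) + 0.351·(-2.44,-3.16) = (-2.3167,-3.5364)
  v4: (1-0.351)·(-1.13,-4.82) + 0.351·(-1.6,-3.29) = (-1.2950,-4.2830)
  v5: (1-0.351)·(3.27,-0.51) + 0.351·(1.18,-1.14) = (2.5364,-0.7311)
Shoelace sum Σ(x_i·y_{i+1} − x_{i+1}·y_i):
  i=1: 0.1058·-1.0874 − -2.5495·1.9389 = +4.8282 (running +4.8282)
  i=2: -2.5495·-3.5364 − -2.3167·-1.0874 = +6.4968 (running +11.3250)
  i=3: -2.3167·-4.2830 − -1.2950·-3.5364 = +5.3428 (running +16.6677)
  i=4: -1.2950·-0.7311 − 2.5364·-4.2830 = +11.8102 (running +28.4779)
  i=5: 2.5364·1.9389 − 0.1058·-0.7311 = +4.9953 (running +33.4732)
Area = |Σ|/2 = |33.4732|/2 = 16.7366

Area at t=0.351: 16.7366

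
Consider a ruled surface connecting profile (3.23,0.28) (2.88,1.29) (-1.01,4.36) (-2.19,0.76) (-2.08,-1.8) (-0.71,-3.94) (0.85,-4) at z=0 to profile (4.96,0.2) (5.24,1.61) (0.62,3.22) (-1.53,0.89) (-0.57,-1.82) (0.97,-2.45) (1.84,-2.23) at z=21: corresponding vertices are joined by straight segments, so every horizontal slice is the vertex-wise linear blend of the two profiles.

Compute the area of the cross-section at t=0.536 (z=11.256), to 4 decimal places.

Cross-section at t=0.536: each vertex is (1-t)·p0[i] + t·p1[i].
  v1: (1-0.536)·(3.23,0.28) + 0.536·(4.96,0.2) = (4.1573,0.2371)
  v2: (1-0.536)·(2.88,1.29) + 0.536·(5.24,1.61) = (4.1450,1.4615)
  v3: (1-0.536)·(-1.01,4.36) + 0.536·(0.62,3.22) = (-0.1363,3.7490)
  v4: (1-0.536)·(-2.19,0.76) + 0.536·(-1.53,0.89) = (-1.8362,0.8297)
  v5: (1-0.536)·(-2.08,-1.8) + 0.536·(-0.57,-1.82) = (-1.2706,-1.8107)
  v6: (1-0.536)·(-0.71,-3.94) + 0.536·(0.97,-2.45) = (0.1905,-3.1414)
  v7: (1-0.536)·(0.85,-4) + 0.536·(1.84,-2.23) = (1.3806,-3.0513)
Shoelace sum Σ(x_i·y_{i+1} − x_{i+1}·y_i):
  i=1: 4.1573·1.4615 − 4.1450·0.2371 = +5.0931 (running +5.0931)
  i=2: 4.1450·3.7490 − -0.1363·1.4615 = +15.7385 (running +20.8316)
  i=3: -0.1363·0.8297 − -1.8362·3.7490 = +6.7709 (running +27.6025)
  i=4: -1.8362·-1.8107 − -1.2706·0.8297 = +4.3791 (running +31.9816)
  i=5: -1.2706·-3.1414 − 0.1905·-1.8107 = +4.3364 (running +36.3181)
  i=6: 0.1905·-3.0513 − 1.3806·-3.1414 = +3.7559 (running +40.0740)
  i=7: 1.3806·0.2371 − 4.1573·-3.0513 = +13.0124 (running +53.0864)
Area = |Σ|/2 = |53.0864|/2 = 26.5432

Area at t=0.536: 26.5432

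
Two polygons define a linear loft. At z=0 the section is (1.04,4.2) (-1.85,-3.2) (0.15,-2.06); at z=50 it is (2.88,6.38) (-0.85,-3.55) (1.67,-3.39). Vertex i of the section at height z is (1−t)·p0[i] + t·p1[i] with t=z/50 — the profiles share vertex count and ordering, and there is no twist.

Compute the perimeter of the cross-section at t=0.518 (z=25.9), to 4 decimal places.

Cross-section at t=0.518: each vertex is (1-t)·p0[i] + t·p1[i].
  v1: (1-0.518)·(1.04,4.2) + 0.518·(2.88,6.38) = (1.9931,5.3292)
  v2: (1-0.518)·(-1.85,-3.2) + 0.518·(-0.85,-3.55) = (-1.3320,-3.3813)
  v3: (1-0.518)·(0.15,-2.06) + 0.518·(1.67,-3.39) = (0.9374,-2.7489)
Perimeter = Σ |v_{i+1} − v_i|:
  edge 1→2: √(-3.3251² + -8.7105²) = 9.3236 (running 9.3236)
  edge 2→3: √(2.2694² + 0.6324²) = 2.3558 (running 11.6794)
  edge 3→1: √(1.0558² + 8.0782²) = 8.1469 (running 19.8263)
Perimeter = 19.8263

Perimeter at t=0.518: 19.8263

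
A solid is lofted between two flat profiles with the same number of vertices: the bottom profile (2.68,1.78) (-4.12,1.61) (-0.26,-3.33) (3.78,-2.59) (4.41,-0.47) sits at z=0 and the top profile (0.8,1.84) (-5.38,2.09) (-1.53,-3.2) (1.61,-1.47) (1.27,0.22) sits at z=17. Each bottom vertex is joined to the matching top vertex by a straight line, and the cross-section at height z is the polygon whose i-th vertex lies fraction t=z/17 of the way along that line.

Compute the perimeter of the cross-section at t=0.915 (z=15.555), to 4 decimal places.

Cross-section at t=0.915: each vertex is (1-t)·p0[i] + t·p1[i].
  v1: (1-0.915)·(2.68,1.78) + 0.915·(0.8,1.84) = (0.9598,1.8349)
  v2: (1-0.915)·(-4.12,1.61) + 0.915·(-5.38,2.09) = (-5.2729,2.0492)
  v3: (1-0.915)·(-0.26,-3.33) + 0.915·(-1.53,-3.2) = (-1.4221,-3.2111)
  v4: (1-0.915)·(3.78,-2.59) + 0.915·(1.61,-1.47) = (1.7945,-1.5652)
  v5: (1-0.915)·(4.41,-0.47) + 0.915·(1.27,0.22) = (1.5369,0.1614)
Perimeter = Σ |v_{i+1} − v_i|:
  edge 1→2: √(-6.2327² + 0.2143²) = 6.2364 (running 6.2364)
  edge 2→3: √(3.8508² + -5.2603²) = 6.5191 (running 12.7555)
  edge 3→4: √(3.2165² + 1.6459²) = 3.6131 (running 16.3687)
  edge 4→5: √(-0.2576² + 1.7266²) = 1.7457 (running 18.1143)
  edge 5→1: √(-0.5771² + 1.6736²) = 1.7703 (running 19.8846)
Perimeter = 19.8846

Perimeter at t=0.915: 19.8846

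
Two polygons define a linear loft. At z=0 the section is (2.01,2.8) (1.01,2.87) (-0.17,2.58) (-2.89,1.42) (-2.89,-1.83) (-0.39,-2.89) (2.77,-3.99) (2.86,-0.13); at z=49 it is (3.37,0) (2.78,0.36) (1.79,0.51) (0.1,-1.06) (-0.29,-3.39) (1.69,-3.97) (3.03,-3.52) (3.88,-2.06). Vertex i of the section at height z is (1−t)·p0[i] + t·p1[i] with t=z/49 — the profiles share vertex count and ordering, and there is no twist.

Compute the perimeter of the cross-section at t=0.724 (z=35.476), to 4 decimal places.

Cross-section at t=0.724: each vertex is (1-t)·p0[i] + t·p1[i].
  v1: (1-0.724)·(2.01,2.8) + 0.724·(3.37,0) = (2.9946,0.7728)
  v2: (1-0.724)·(1.01,2.87) + 0.724·(2.78,0.36) = (2.2915,1.0528)
  v3: (1-0.724)·(-0.17,2.58) + 0.724·(1.79,0.51) = (1.2490,1.0813)
  v4: (1-0.724)·(-2.89,1.42) + 0.724·(0.1,-1.06) = (-0.7252,-0.3755)
  v5: (1-0.724)·(-2.89,-1.83) + 0.724·(-0.29,-3.39) = (-1.0076,-2.9594)
  v6: (1-0.724)·(-0.39,-2.89) + 0.724·(1.69,-3.97) = (1.1159,-3.6719)
  v7: (1-0.724)·(2.77,-3.99) + 0.724·(3.03,-3.52) = (2.9582,-3.6497)
  v8: (1-0.724)·(2.86,-0.13) + 0.724·(3.88,-2.06) = (3.5985,-1.5273)
Perimeter = Σ |v_{i+1} − v_i|:
  edge 1→2: √(-0.7032² + 0.2800²) = 0.7568 (running 0.7568)
  edge 2→3: √(-1.0424² + 0.0286²) = 1.0428 (running 1.7997)
  edge 3→4: √(-1.9743² + -1.4568²) = 2.4536 (running 4.2533)
  edge 4→5: √(-0.2824² + -2.5839²) = 2.5993 (running 6.8526)
  edge 5→6: √(2.1235² + -0.7125²) = 2.2399 (running 9.0924)
  edge 6→7: √(1.8423² + 0.0222²) = 1.8425 (running 10.9349)
  edge 7→8: √(0.6402² + 2.1224²) = 2.2169 (running 13.1518)
  edge 8→1: √(-0.6038² + 2.3001²) = 2.3781 (running 15.5298)
Perimeter = 15.5298

Perimeter at t=0.724: 15.5298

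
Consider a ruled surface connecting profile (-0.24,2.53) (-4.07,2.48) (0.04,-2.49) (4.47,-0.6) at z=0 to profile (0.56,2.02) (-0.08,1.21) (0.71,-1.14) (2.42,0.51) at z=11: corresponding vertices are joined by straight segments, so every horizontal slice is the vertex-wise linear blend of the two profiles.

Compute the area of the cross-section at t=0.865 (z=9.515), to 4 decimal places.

Area at t=0.865: 5.5690

Cross-section at t=0.865: each vertex is (1-t)·p0[i] + t·p1[i].
  v1: (1-0.865)·(-0.24,2.53) + 0.865·(0.56,2.02) = (0.4520,2.0888)
  v2: (1-0.865)·(-4.07,2.48) + 0.865·(-0.08,1.21) = (-0.6187,1.3814)
  v3: (1-0.865)·(0.04,-2.49) + 0.865·(0.71,-1.14) = (0.6195,-1.3222)
  v4: (1-0.865)·(4.47,-0.6) + 0.865·(2.42,0.51) = (2.6967,0.3601)
Shoelace sum Σ(x_i·y_{i+1} − x_{i+1}·y_i):
  i=1: 0.4520·1.3814 − -0.6187·2.0888 = +1.9167 (running +1.9167)
  i=2: -0.6187·-1.3222 − 0.6195·1.3814 = -0.0379 (running +1.8788)
  i=3: 0.6195·0.3601 − 2.6967·-1.3222 = +3.7889 (running +5.6677)
  i=4: 2.6967·2.0888 − 0.4520·0.3601 = +5.4703 (running +11.1380)
Area = |Σ|/2 = |11.1380|/2 = 5.5690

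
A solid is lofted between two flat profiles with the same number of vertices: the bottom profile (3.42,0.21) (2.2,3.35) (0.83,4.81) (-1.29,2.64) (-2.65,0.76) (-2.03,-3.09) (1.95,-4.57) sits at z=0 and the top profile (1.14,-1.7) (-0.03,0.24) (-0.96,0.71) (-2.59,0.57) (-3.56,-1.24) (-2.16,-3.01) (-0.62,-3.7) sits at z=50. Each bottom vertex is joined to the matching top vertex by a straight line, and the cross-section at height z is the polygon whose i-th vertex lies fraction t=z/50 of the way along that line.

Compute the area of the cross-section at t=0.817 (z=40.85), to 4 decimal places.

Cross-section at t=0.817: each vertex is (1-t)·p0[i] + t·p1[i].
  v1: (1-0.817)·(3.42,0.21) + 0.817·(1.14,-1.7) = (1.5572,-1.3505)
  v2: (1-0.817)·(2.2,3.35) + 0.817·(-0.03,0.24) = (0.3781,0.8091)
  v3: (1-0.817)·(0.83,4.81) + 0.817·(-0.96,0.71) = (-0.6324,1.4603)
  v4: (1-0.817)·(-1.29,2.64) + 0.817·(-2.59,0.57) = (-2.3521,0.9488)
  v5: (1-0.817)·(-2.65,0.76) + 0.817·(-3.56,-1.24) = (-3.3935,-0.8740)
  v6: (1-0.817)·(-2.03,-3.09) + 0.817·(-2.16,-3.01) = (-2.1362,-3.0246)
  v7: (1-0.817)·(1.95,-4.57) + 0.817·(-0.62,-3.7) = (-0.1497,-3.8592)
Shoelace sum Σ(x_i·y_{i+1} − x_{i+1}·y_i):
  i=1: 1.5572·0.8091 − 0.3781·-1.3505 = +1.7706 (running +1.7706)
  i=2: 0.3781·1.4603 − -0.6324·0.8091 = +1.0638 (running +2.8345)
  i=3: -0.6324·0.9488 − -2.3521·1.4603 = +2.8347 (running +5.6692)
  i=4: -2.3521·-0.8740 − -3.3935·0.9488 = +5.2755 (running +10.9447)
  i=5: -3.3935·-3.0246 − -2.1362·-0.8740 = +8.3970 (running +19.3416)
  i=6: -2.1362·-3.8592 − -0.1497·-3.0246 = +7.7913 (running +27.1330)
  i=7: -0.1497·-1.3505 − 1.5572·-3.8592 = +6.2119 (running +33.3448)
Area = |Σ|/2 = |33.3448|/2 = 16.6724

Area at t=0.817: 16.6724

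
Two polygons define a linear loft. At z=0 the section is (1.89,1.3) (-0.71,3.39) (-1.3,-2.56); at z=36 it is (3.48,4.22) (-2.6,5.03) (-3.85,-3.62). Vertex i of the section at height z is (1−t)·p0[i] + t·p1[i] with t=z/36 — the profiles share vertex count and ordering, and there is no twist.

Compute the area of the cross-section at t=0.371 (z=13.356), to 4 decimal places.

Cross-section at t=0.371: each vertex is (1-t)·p0[i] + t·p1[i].
  v1: (1-0.371)·(1.89,1.3) + 0.371·(3.48,4.22) = (2.4799,2.3833)
  v2: (1-0.371)·(-0.71,3.39) + 0.371·(-2.6,5.03) = (-1.4112,3.9984)
  v3: (1-0.371)·(-1.3,-2.56) + 0.371·(-3.85,-3.62) = (-2.2460,-2.9533)
Shoelace sum Σ(x_i·y_{i+1} − x_{i+1}·y_i):
  i=1: 2.4799·3.9984 − -1.4112·2.3833 = +13.2790 (running +13.2790)
  i=2: -1.4112·-2.9533 − -2.2460·3.9984 = +13.1483 (running +26.4273)
  i=3: -2.2460·2.3833 − 2.4799·-2.9533 = +1.9707 (running +28.3980)
Area = |Σ|/2 = |28.3980|/2 = 14.1990

Area at t=0.371: 14.1990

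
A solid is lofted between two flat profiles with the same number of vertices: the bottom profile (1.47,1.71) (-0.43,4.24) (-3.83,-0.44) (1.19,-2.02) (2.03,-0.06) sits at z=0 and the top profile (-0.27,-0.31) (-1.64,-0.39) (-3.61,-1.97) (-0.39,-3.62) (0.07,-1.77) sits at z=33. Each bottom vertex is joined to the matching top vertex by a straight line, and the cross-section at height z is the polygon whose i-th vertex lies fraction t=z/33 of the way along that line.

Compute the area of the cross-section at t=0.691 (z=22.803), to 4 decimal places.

Area at t=0.691: 10.2885

Cross-section at t=0.691: each vertex is (1-t)·p0[i] + t·p1[i].
  v1: (1-0.691)·(1.47,1.71) + 0.691·(-0.27,-0.31) = (0.2677,0.3142)
  v2: (1-0.691)·(-0.43,4.24) + 0.691·(-1.64,-0.39) = (-1.2661,1.0407)
  v3: (1-0.691)·(-3.83,-0.44) + 0.691·(-3.61,-1.97) = (-3.6780,-1.4972)
  v4: (1-0.691)·(1.19,-2.02) + 0.691·(-0.39,-3.62) = (0.0982,-3.1256)
  v5: (1-0.691)·(2.03,-0.06) + 0.691·(0.07,-1.77) = (0.6756,-1.2416)
Shoelace sum Σ(x_i·y_{i+1} − x_{i+1}·y_i):
  i=1: 0.2677·1.0407 − -1.2661·0.3142 = +0.6763 (running +0.6763)
  i=2: -1.2661·-1.4972 − -3.6780·1.0407 = +5.7232 (running +6.3996)
  i=3: -3.6780·-3.1256 − 0.0982·-1.4972 = +11.6430 (running +18.0425)
  i=4: 0.0982·-1.2416 − 0.6756·-3.1256 = +1.9898 (running +20.0323)
  i=5: 0.6756·0.3142 − 0.2677·-1.2416 = +0.5446 (running +20.5769)
Area = |Σ|/2 = |20.5769|/2 = 10.2885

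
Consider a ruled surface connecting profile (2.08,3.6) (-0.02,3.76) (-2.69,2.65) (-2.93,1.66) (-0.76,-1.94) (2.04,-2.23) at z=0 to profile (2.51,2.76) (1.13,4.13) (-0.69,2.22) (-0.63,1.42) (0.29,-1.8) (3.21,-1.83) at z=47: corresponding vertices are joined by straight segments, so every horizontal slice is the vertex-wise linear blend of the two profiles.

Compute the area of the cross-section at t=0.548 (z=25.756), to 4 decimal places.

Cross-section at t=0.548: each vertex is (1-t)·p0[i] + t·p1[i].
  v1: (1-0.548)·(2.08,3.6) + 0.548·(2.51,2.76) = (2.3156,3.1397)
  v2: (1-0.548)·(-0.02,3.76) + 0.548·(1.13,4.13) = (0.6102,3.9628)
  v3: (1-0.548)·(-2.69,2.65) + 0.548·(-0.69,2.22) = (-1.5940,2.4144)
  v4: (1-0.548)·(-2.93,1.66) + 0.548·(-0.63,1.42) = (-1.6696,1.5285)
  v5: (1-0.548)·(-0.76,-1.94) + 0.548·(0.29,-1.8) = (-0.1846,-1.8633)
  v6: (1-0.548)·(2.04,-2.23) + 0.548·(3.21,-1.83) = (2.6812,-2.0108)
Shoelace sum Σ(x_i·y_{i+1} − x_{i+1}·y_i):
  i=1: 2.3156·3.9628 − 0.6102·3.1397 = +7.2605 (running +7.2605)
  i=2: 0.6102·2.4144 − -1.5940·3.9628 = +7.7899 (running +15.0504)
  i=3: -1.5940·1.5285 − -1.6696·2.4144 = +1.5946 (running +16.6450)
  i=4: -1.6696·-1.8633 − -0.1846·1.5285 = +3.3931 (running +20.0381)
  i=5: -0.1846·-2.0108 − 2.6812·-1.8633 = +5.3669 (running +25.4050)
  i=6: 2.6812·3.1397 − 2.3156·-2.0108 = +13.0743 (running +38.4793)
Area = |Σ|/2 = |38.4793|/2 = 19.2397

Area at t=0.548: 19.2397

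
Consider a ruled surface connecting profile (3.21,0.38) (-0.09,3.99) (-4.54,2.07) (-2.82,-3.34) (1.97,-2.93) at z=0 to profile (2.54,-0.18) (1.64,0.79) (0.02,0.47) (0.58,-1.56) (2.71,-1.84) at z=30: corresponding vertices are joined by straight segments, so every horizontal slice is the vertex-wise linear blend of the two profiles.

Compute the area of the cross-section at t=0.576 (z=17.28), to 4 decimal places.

Area at t=0.576: 15.3736

Cross-section at t=0.576: each vertex is (1-t)·p0[i] + t·p1[i].
  v1: (1-0.576)·(3.21,0.38) + 0.576·(2.54,-0.18) = (2.8241,0.0574)
  v2: (1-0.576)·(-0.09,3.99) + 0.576·(1.64,0.79) = (0.9065,2.1468)
  v3: (1-0.576)·(-4.54,2.07) + 0.576·(0.02,0.47) = (-1.9134,1.1484)
  v4: (1-0.576)·(-2.82,-3.34) + 0.576·(0.58,-1.56) = (-0.8616,-2.3147)
  v5: (1-0.576)·(1.97,-2.93) + 0.576·(2.71,-1.84) = (2.3962,-2.3022)
Shoelace sum Σ(x_i·y_{i+1} − x_{i+1}·y_i):
  i=1: 2.8241·2.1468 − 0.9065·0.0574 = +6.0107 (running +6.0107)
  i=2: 0.9065·1.1484 − -1.9134·2.1468 = +5.1488 (running +11.1594)
  i=3: -1.9134·-2.3147 − -0.8616·1.1484 = +5.4185 (running +16.5780)
  i=4: -0.8616·-2.3022 − 2.3962·-2.3147 = +7.5302 (running +24.1081)
  i=5: 2.3962·0.0574 − 2.8241·-2.3022 = +6.6391 (running +30.7473)
Area = |Σ|/2 = |30.7473|/2 = 15.3736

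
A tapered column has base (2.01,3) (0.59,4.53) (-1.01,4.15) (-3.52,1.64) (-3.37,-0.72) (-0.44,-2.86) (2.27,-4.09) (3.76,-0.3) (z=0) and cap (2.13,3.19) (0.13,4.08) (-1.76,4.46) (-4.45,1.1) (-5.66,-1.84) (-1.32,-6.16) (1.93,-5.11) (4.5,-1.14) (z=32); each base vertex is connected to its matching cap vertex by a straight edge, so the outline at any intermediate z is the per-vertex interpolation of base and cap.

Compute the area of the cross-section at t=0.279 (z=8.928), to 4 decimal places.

Cross-section at t=0.279: each vertex is (1-t)·p0[i] + t·p1[i].
  v1: (1-0.279)·(2.01,3) + 0.279·(2.13,3.19) = (2.0435,3.0530)
  v2: (1-0.279)·(0.59,4.53) + 0.279·(0.13,4.08) = (0.4617,4.4045)
  v3: (1-0.279)·(-1.01,4.15) + 0.279·(-1.76,4.46) = (-1.2193,4.2365)
  v4: (1-0.279)·(-3.52,1.64) + 0.279·(-4.45,1.1) = (-3.7795,1.4893)
  v5: (1-0.279)·(-3.37,-0.72) + 0.279·(-5.66,-1.84) = (-4.0089,-1.0325)
  v6: (1-0.279)·(-0.44,-2.86) + 0.279·(-1.32,-6.16) = (-0.6855,-3.7807)
  v7: (1-0.279)·(2.27,-4.09) + 0.279·(1.93,-5.11) = (2.1751,-4.3746)
  v8: (1-0.279)·(3.76,-0.3) + 0.279·(4.5,-1.14) = (3.9665,-0.5344)
Shoelace sum Σ(x_i·y_{i+1} − x_{i+1}·y_i):
  i=1: 2.0435·4.4045 − 0.4617·3.0530 = +7.5910 (running +7.5910)
  i=2: 0.4617·4.2365 − -1.2193·4.4045 = +7.3259 (running +14.9169)
  i=3: -1.2193·1.4893 − -3.7795·4.2365 = +14.1958 (running +29.1127)
  i=4: -3.7795·-1.0325 − -4.0089·1.4893 = +9.8729 (running +38.9856)
  i=5: -4.0089·-3.7807 − -0.6855·-1.0325 = +14.4487 (running +53.4343)
  i=6: -0.6855·-4.3746 − 2.1751·-3.7807 = +11.2224 (running +64.6567)
  i=7: 2.1751·-0.5344 − 3.9665·-4.3746 = +16.1893 (running +80.8460)
  i=8: 3.9665·3.0530 − 2.0435·-0.5344 = +13.2016 (running +94.0476)
Area = |Σ|/2 = |94.0476|/2 = 47.0238

Area at t=0.279: 47.0238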